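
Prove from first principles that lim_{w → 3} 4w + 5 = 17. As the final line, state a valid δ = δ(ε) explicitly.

δ = ε/4

Let ε > 0 be given. We need δ > 0 so that 0 < |w − 3| < δ implies |(4w + 5) − 17| < ε.
Since (4w + 5) − 17 = 4(w − 3), we have |(4w + 5) − 17| = 4|w − 3|.
Thus it suffices that |w − 3| < ε/4.
Choosing δ = ε/4 gives |(4w + 5) − 17| = 4|w − 3| < ε whenever |w − 3| < δ.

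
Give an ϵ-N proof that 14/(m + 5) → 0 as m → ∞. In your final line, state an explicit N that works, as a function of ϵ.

Let ϵ > 0. For m ≥ 1, |14/(m + 5) − 0| = 14/(m + 5) ≤ 14/m.
We need 14/m < ϵ, i.e. m > 14/ϵ.
Take N = 14/ϵ. If m > N then |14/(m + 5)| ≤ 14/m < ϵ.

N = 14/ϵ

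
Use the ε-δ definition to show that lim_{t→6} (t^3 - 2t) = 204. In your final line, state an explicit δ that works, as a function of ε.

δ = min(1, ε/125)

Let ε > 0. We want δ > 0 such that 0 < |t − 6| < δ implies |(t^3 - 2t) − 204| < ε.
(t^3 - 2t) − 204 = t^3 - 2t - 204 = (t − 6)(t^2 + 6t + 34).
So |(t^3 - 2t) − 204| = |t − 6|·|t^2 + 6t + 34|.
Assume first that |t − 6| < 1, so |t| < 7. Then |t^2 + 6t + 34| ≤ 7^2 + 6·7 + 34 = 125.
Hence |(t^3 - 2t) − 204| ≤ 125|t − 6| < ε provided |t − 6| < ε/125.
Choosing δ = min(1, ε/125) ensures both conditions, hence |(t^3 - 2t) − 204| < ε.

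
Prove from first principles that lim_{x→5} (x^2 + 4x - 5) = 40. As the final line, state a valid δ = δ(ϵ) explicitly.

δ = min(1, ϵ/15)

Let ϵ > 0 be given. We want δ > 0 such that 0 < |x − 5| < δ implies |(x^2 + 4x - 5) − 40| < ϵ.
(x^2 + 4x - 5) − 40 = x^2 + 4x - 45 = (x − 5)(x + 9).
So |(x^2 + 4x - 5) − 40| = |x − 5|·|x + 9|.
Assume first that |x − 5| < 1, so |x| < 6. Then |x + 9| ≤ 6 + 9 = 15.
Hence |(x^2 + 4x - 5) − 40| ≤ 15|x − 5| < ϵ provided |x − 5| < ϵ/15.
Take δ = min(1, ϵ/15). Then 0 < |x − 5| < δ gives both |x − 5| < 1 and |x − 5| < ϵ/15, so |(x^2 + 4x - 5) − 40| < ϵ.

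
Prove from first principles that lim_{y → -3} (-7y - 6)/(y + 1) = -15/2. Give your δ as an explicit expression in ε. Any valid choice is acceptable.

δ = min(1, 2ε)

Let ε > 0 be given. We want δ > 0 with 0 < |y + 3| < δ ⇒ |(-7y - 6)/(y + 1) + 15/2| < ε.
Combining over a common denominator, (-7y - 6)/(y + 1) + 15/2 = [(-7y - 6)·(-2) − 15·(y + 1)] / [(-2)·(y + 1)] = -1(y + 3) / ((-2)(y + 1)).
So |(-7y - 6)/(y + 1) + 15/2| = |y + 3| / (2·|y + 1|).
Restrict δ ≤ 1. Then |y + 3| < 1 gives |y + 1| = |(y + 3) + (-2)| ≥ 2 − 1 = 1.
Hence |(-7y - 6)/(y + 1) + 15/2| < |y + 3|/(2·1) = (1/2)|y + 3|, which is < ε once |y + 3| < 2ε.
Take δ = min(1, 2ε). Then 0 < |y + 3| < δ forces both bounds, so |(-7y - 6)/(y + 1) + 15/2| < ε.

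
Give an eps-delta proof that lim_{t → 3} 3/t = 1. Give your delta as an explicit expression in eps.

delta = min(3/2, (3/2)eps)

Let eps > 0. We seek delta > 0 such that 0 < |t − 3| < delta implies |3/t − 1| < eps.
|3/t − 1| = 3·|3 − t|/(3·|t|) = 3|t − 3|/(3|t|).
Require delta ≤ 3/2 so that |t| > 3 − 3/2 = 3/2, hence 3|t| > 9/2.
Then |3/t − 1| < 3|t − 3|/(9/2), which is < eps when |t − 3| < (3/2)eps.
Take delta = min(3/2, (3/2)eps). Then 0 < |t − 3| < delta gives both |t − 3| < 3/2 and |t − 3| < (3/2)eps, so |3/t − 1| < eps.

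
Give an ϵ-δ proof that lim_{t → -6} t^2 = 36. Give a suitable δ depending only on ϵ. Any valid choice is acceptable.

Suppose ϵ > 0. We seek δ > 0 with 0 < |t + 6| < δ ⇒ |t^2 − 36| < ϵ.
Factor: t^2 − 36 = (t + 6)(t - 6), so |t^2 − 36| = |t + 6|·|t - 6|.
Restrict δ ≤ 2. Then |t + 6| < 2 gives |t| < 8, so by the triangle inequality |t - 6| ≤ 8 + 6 = 14.
Hence |t^2 − 36| ≤ 14|t + 6|, which is < ϵ once |t + 6| < ϵ/14.
Take δ = min(2, ϵ/14). If 0 < |t + 6| < δ then both bounds hold and |t^2 − 36| ≤ 14|t + 6| < 14·(ϵ/14) = ϵ.

δ = min(2, ϵ/14)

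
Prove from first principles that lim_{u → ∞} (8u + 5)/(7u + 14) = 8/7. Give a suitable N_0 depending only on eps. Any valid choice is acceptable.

N_0 = (11/7)/eps

Suppose eps > 0. We seek N_0 > 0 such that u > N_0 implies |(8u + 5)/(7u + 14) − (8/7)| < eps.
(8u + 5)/(7u + 14) − (8/7) = (7(8u + 5) − 8(7u + 14)) / (7(7u + 14)) = -77/(7(7u + 14)).
For u > 0 we have 7u + 14 > 7u, so |(8u + 5)/(7u + 14) − (8/7)| = 77/(7(7u + 14)) < 77/(7·7u) = (11/7)/u.
Thus |(8u + 5)/(7u + 14) − (8/7)| < eps whenever u > (11/7)/eps.
Take N_0 = (11/7)/eps. If u > N_0 then |(8u + 5)/(7u + 14) − (8/7)| < (11/7)/u < eps.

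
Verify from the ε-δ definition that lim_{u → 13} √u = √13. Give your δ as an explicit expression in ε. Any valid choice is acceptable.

Suppose ε > 0. We want δ > 0 such that 0 < |u − 13| < δ implies |√u − √13| < ε.
Rationalise: √u − √13 = (u − 13)/(√u + √13), so |√u − √13| = |u − 13|/(√u + √13).
Restrict δ ≤ 13 so that |u − 13| < 13 forces u > 0, and then √u + √13 > √13.
Hence |√u − √13| < |u − 13|/√13, which is < ε once |u − 13| < √13·ε.
Take δ = min(13, √13·ε). If 0 < |u − 13| < δ then u > 0 and |√u − √13| < |u − 13|/√13 < ε.

δ = min(13, √13·ε)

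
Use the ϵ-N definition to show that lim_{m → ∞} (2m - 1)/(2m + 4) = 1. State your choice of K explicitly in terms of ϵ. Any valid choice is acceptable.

K = (5/2)/ϵ

Let ϵ > 0 be given. For m ≥ 1, |(2m - 1)/(2m + 4) − 1| = |-10|/(2(2m + 4)) = 10/(2(2m + 4)).
Since 2m + 4 ≥ 2m for m ≥ 1, this is ≤ 10/(2·2m) = (5/2)/m.
So |(2m - 1)/(2m + 4) − 1| < ϵ whenever m > (5/2)/ϵ.
Take K = (5/2)/ϵ. If m > K then |(2m - 1)/(2m + 4) − 1| ≤ (5/2)/m < ϵ.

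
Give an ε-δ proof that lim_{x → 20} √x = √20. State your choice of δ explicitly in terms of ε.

Let ε > 0. We want δ > 0 such that 0 < |x − 20| < δ implies |√x − √20| < ε.
Multiplying by the conjugate, |√x − √20| = |x − 20|/(√x + √20).
Restrict δ ≤ 20 so that |x − 20| < 20 forces x > 0, and then √x + √20 > √20.
Hence |√x − √20| < |x − 20|/√20, which is < ε once |x − 20| < √20·ε.
Take δ = min(20, √20·ε). If 0 < |x − 20| < δ then x > 0 and |√x − √20| < |x − 20|/√20 < ε.

δ = min(20, √20·ε)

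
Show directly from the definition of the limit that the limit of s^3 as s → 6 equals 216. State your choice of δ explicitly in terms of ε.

δ = min(1, ε/127)

Fix ε > 0. We seek δ > 0 with 0 < |s − 6| < δ ⇒ |s^3 − 216| < ε.
Factor: s^3 − 216 = (s − 6)(s^2 + 6s + 36), so |s^3 − 216| = |s − 6|·|s^2 + 6s + 36|.
Impose δ ≤ 1 so that |s| < 7; then |s^2 + 6s + 36| ≤ 127.
Hence |s^3 − 216| ≤ 127|s − 6|, which is < ε once |s − 6| < ε/127.
Take δ = min(1, ε/127). If 0 < |s − 6| < δ then both bounds hold and |s^3 − 216| ≤ 127|s − 6| < 127·(ε/127) = ε.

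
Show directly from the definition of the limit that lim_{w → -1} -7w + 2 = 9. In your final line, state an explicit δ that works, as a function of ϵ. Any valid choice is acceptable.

Suppose ϵ > 0. We need δ > 0 so that 0 < |w + 1| < δ implies |(-7w + 2) − 9| < ϵ.
|(-7w + 2) − 9| = |-7w - 7| = 7|w + 1|.
Thus it suffices that |w + 1| < ϵ/7.
Choosing δ = ϵ/7 gives |(-7w + 2) − 9| = 7|w + 1| < ϵ whenever |w + 1| < δ.

δ = ϵ/7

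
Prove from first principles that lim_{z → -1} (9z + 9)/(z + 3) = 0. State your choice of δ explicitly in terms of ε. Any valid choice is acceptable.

Let ε > 0. We want δ > 0 with 0 < |z + 1| < δ ⇒ |(9z + 9)/(z + 3) − 0| < ε.
Combining over a common denominator, (9z + 9)/(z + 3) − 0 = [(9z + 9)·2 − 0·(z + 3)] / [2·(z + 3)] = 18(z + 1) / (2(z + 3)).
So |(9z + 9)/(z + 3) − 0| = 18|z + 1| / (2·|z + 3|).
Require δ ≤ 1, so |z + 3| ≥ |2| − |z + 1| > 2 − 1 = 1.
Hence |(9z + 9)/(z + 3) − 0| < 18|z + 1|/(2·1) = 9|z + 1|, which is < ε once |z + 1| < (1/9)ε.
Take δ = min(1, (1/9)ε). Then 0 < |z + 1| < δ forces both bounds, so |(9z + 9)/(z + 3) − 0| < ε.

δ = min(1, (1/9)ε)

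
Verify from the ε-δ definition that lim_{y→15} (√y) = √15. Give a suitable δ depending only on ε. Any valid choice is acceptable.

Fix ε > 0. We want δ > 0 such that 0 < |y − 15| < δ implies |√y − √15| < ε.
Rationalise: √y − √15 = (y − 15)/(√y + √15), so |√y − √15| = |y − 15|/(√y + √15).
Restrict δ ≤ 15 so that |y − 15| < 15 forces y > 0, and then √y + √15 > √15.
Hence |√y − √15| < |y − 15|/√15, which is < ε once |y − 15| < √15·ε.
Take δ = min(15, √15·ε). If 0 < |y − 15| < δ then y > 0 and |√y − √15| < |y − 15|/√15 < ε.

δ = min(15, √15·ε)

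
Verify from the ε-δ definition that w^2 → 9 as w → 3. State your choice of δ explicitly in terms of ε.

δ = min(2, ε/8)

Let ε > 0. We seek δ > 0 with 0 < |w − 3| < δ ⇒ |w^2 − 9| < ε.
Factor: w^2 − 9 = (w − 3)(w + 3), so |w^2 − 9| = |w − 3|·|w + 3|.
Impose δ ≤ 2 so that |w| < 5; then |w + 3| ≤ 8.
Hence |w^2 − 9| ≤ 8|w − 3|, which is < ε once |w − 3| < ε/8.
Take δ = min(2, ε/8). If 0 < |w − 3| < δ then both bounds hold and |w^2 − 9| ≤ 8|w − 3| < 8·(ε/8) = ε.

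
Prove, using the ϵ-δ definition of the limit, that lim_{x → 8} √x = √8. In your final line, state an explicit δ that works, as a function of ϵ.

δ = min(8, √8·ϵ)

Suppose ϵ > 0. We want δ > 0 such that 0 < |x − 8| < δ implies |√x − √8| < ϵ.
Rationalise: √x − √8 = (x − 8)/(√x + √8), so |√x − √8| = |x − 8|/(√x + √8).
Restrict δ ≤ 8 so that |x − 8| < 8 forces x > 0, and then √x + √8 > √8.
Hence |√x − √8| < |x − 8|/√8, which is < ϵ once |x − 8| < √8·ϵ.
Take δ = min(8, √8·ϵ). If 0 < |x − 8| < δ then x > 0 and |√x − √8| < |x − 8|/√8 < ϵ.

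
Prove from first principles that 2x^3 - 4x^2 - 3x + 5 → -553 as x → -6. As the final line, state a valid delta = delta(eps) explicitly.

delta = min(1, eps/303)

Suppose eps > 0. We want delta > 0 such that 0 < |x + 6| < delta implies |(2x^3 - 4x^2 - 3x + 5) + 553| < eps.
(2x^3 - 4x^2 - 3x + 5) + 553 = 2x^3 - 4x^2 - 3x + 558 = (x + 6)(2x^2 - 16x + 93).
So |(2x^3 - 4x^2 - 3x + 5) + 553| = |x + 6|·|2x^2 - 16x + 93|.
Assume first that |x + 6| < 1, so |x| < 7. Then |2x^2 - 16x + 93| ≤ 2·7^2 + 16·7 + 93 = 303.
Hence |(2x^3 - 4x^2 - 3x + 5) + 553| ≤ 303|x + 6| < eps provided |x + 6| < eps/303.
Take delta = min(1, eps/303). Then 0 < |x + 6| < delta gives both |x + 6| < 1 and |x + 6| < eps/303, so |(2x^3 - 4x^2 - 3x + 5) + 553| < eps.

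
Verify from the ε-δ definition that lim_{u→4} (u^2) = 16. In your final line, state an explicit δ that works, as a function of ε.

δ = min(2, ε/10)

Fix ε > 0. We seek δ > 0 with 0 < |u − 4| < δ ⇒ |u^2 − 16| < ε.
Factor: u^2 − 16 = (u − 4)(u + 4), so |u^2 − 16| = |u − 4|·|u + 4|.
Restrict δ ≤ 2. Then |u − 4| < 2 gives |u| < 6, so by the triangle inequality |u + 4| ≤ 6 + 4 = 10.
Hence |u^2 − 16| ≤ 10|u − 4|, which is < ε once |u − 4| < ε/10.
Take δ = min(2, ε/10). If 0 < |u − 4| < δ then both bounds hold and |u^2 − 16| ≤ 10|u − 4| < 10·(ε/10) = ε.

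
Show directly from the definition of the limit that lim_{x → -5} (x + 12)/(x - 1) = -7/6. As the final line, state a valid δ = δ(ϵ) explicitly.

δ = min(3, (18/13)ϵ)

Let ϵ > 0 be given. We want δ > 0 with 0 < |x + 5| < δ ⇒ |(x + 12)/(x - 1) + 7/6| < ϵ.
Combining over a common denominator, (x + 12)/(x - 1) + 7/6 = [(x + 12)·(-6) − 7·(x - 1)] / [(-6)·(x - 1)] = -13(x + 5) / ((-6)(x - 1)).
So |(x + 12)/(x - 1) + 7/6| = 13|x + 5| / (6·|x − 1|).
Restrict δ ≤ 3. Then |x + 5| < 3 gives |x − 1| = |(x + 5) + (-6)| ≥ 6 − 3 = 3.
Hence |(x + 12)/(x - 1) + 7/6| < 13|x + 5|/(6·3) = (13/18)|x + 5|, which is < ϵ once |x + 5| < (18/13)ϵ.
Take δ = min(3, (18/13)ϵ). Then 0 < |x + 5| < δ forces both bounds, so |(x + 12)/(x - 1) + 7/6| < ϵ.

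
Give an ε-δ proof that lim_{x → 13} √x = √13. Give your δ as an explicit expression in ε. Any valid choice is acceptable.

Let ε > 0. We want δ > 0 such that 0 < |x − 13| < δ implies |√x − √13| < ε.
Multiplying by the conjugate, |√x − √13| = |x − 13|/(√x + √13).
Restrict δ ≤ 13 so that |x − 13| < 13 forces x > 0, and then √x + √13 > √13.
Hence |√x − √13| < |x − 13|/√13, which is < ε once |x − 13| < √13·ε.
Take δ = min(13, √13·ε). If 0 < |x − 13| < δ then x > 0 and |√x − √13| < |x − 13|/√13 < ε.

δ = min(13, √13·ε)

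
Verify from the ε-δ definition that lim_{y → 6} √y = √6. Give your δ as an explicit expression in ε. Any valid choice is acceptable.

δ = min(6, √6·ε)

Let ε > 0. We want δ > 0 such that 0 < |y − 6| < δ implies |√y − √6| < ε.
Rationalise: √y − √6 = (y − 6)/(√y + √6), so |√y − √6| = |y − 6|/(√y + √6).
Restrict δ ≤ 6 so that |y − 6| < 6 forces y > 0, and then √y + √6 > √6.
Hence |√y − √6| < |y − 6|/√6, which is < ε once |y − 6| < √6·ε.
Take δ = min(6, √6·ε). If 0 < |y − 6| < δ then y > 0 and |√y − √6| < |y − 6|/√6 < ε.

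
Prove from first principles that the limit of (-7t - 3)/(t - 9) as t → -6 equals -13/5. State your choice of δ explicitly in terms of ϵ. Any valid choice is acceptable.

δ = min(15/2, (75/44)ϵ)

Suppose ϵ > 0. We want δ > 0 with 0 < |t + 6| < δ ⇒ |(-7t - 3)/(t - 9) + 13/5| < ϵ.
Combining over a common denominator, (-7t - 3)/(t - 9) + 13/5 = [(-7t - 3)·(-15) − 39·(t - 9)] / [(-15)·(t - 9)] = 66(t + 6) / ((-15)(t - 9)).
So |(-7t - 3)/(t - 9) + 13/5| = 66|t + 6| / (15·|t − 9|).
Restrict δ ≤ 15/2. Then |t + 6| < 15/2 gives |t − 9| = |(t + 6) + (-15)| ≥ 15 − 15/2 = 15/2.
Hence |(-7t - 3)/(t - 9) + 13/5| < 66|t + 6|/(15·(15/2)) = (44/75)|t + 6|, which is < ϵ once |t + 6| < (75/44)ϵ.
Take δ = min(15/2, (75/44)ϵ). Then 0 < |t + 6| < δ forces both bounds, so |(-7t - 3)/(t - 9) + 13/5| < ϵ.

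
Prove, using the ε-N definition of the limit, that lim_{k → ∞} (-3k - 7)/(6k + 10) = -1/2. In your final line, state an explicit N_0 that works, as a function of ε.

N_0 = (1/3)/ε

Suppose ε > 0. For k ≥ 1, |(-3k - 7)/(6k + 10) + 1/2| = |-12|/(6(6k + 10)) = 12/(6(6k + 10)).
Since 6k + 10 ≥ 6k for k ≥ 1, this is ≤ 12/(6·6k) = (1/3)/k.
So |(-3k - 7)/(6k + 10) + 1/2| < ε whenever k > (1/3)/ε.
Take N_0 = (1/3)/ε. If k > N_0 then |(-3k - 7)/(6k + 10) + 1/2| ≤ (1/3)/k < ε.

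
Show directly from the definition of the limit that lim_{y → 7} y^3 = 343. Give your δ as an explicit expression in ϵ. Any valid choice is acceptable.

δ = min(1, ϵ/169)

Fix ϵ > 0. We seek δ > 0 with 0 < |y − 7| < δ ⇒ |y^3 − 343| < ϵ.
Factor: y^3 − 343 = (y − 7)(y^2 + 7y + 49), so |y^3 − 343| = |y − 7|·|y^2 + 7y + 49|.
Impose δ ≤ 1 so that |y| < 8; then |y^2 + 7y + 49| ≤ 169.
Hence |y^3 − 343| ≤ 169|y − 7|, which is < ϵ once |y − 7| < ϵ/169.
Take δ = min(1, ϵ/169). If 0 < |y − 7| < δ then both bounds hold and |y^3 − 343| ≤ 169|y − 7| < 169·(ϵ/169) = ϵ.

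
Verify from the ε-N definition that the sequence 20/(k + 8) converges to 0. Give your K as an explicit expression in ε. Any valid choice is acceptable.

K = 20/ε

Fix ε > 0. For k ≥ 1, |20/(k + 8) − 0| = 20/(k + 8) ≤ 20/k.
We need 20/k < ε, i.e. k > 20/ε.
Take K = 20/ε. If k > K then |20/(k + 8)| ≤ 20/k < ε.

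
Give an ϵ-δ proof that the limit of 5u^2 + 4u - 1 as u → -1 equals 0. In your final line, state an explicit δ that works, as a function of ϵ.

δ = min(2, ϵ/16)

Suppose ϵ > 0. We want δ > 0 such that 0 < |u + 1| < δ implies |(5u^2 + 4u - 1)| < ϵ.
(5u^2 + 4u - 1) = 5u^2 + 4u - 1 = (u + 1)(5u - 1).
So |(5u^2 + 4u - 1)| = |u + 1|·|5u - 1|.
Require δ ≤ 2. Then |u + 1| < 2 gives |u| < 3, and by the triangle inequality |5u - 1| ≤ 5·3 + 1 = 16.
Hence |(5u^2 + 4u - 1)| ≤ 16|u + 1| < ϵ provided |u + 1| < ϵ/16.
Choosing δ = min(2, ϵ/16) ensures both conditions, hence |(5u^2 + 4u - 1)| < ϵ.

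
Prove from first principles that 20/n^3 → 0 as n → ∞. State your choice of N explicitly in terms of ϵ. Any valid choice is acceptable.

Fix ϵ > 0. For n ≥ 1, |20/n^3 − 0| = 20/n^3.
20/n^3 < ϵ ⇔ n^3 > 20/ϵ ⇔ n > (20/ϵ)^{1/3}.
Take N = (20/ϵ)^{1/3}. Then n > N implies 20/n^3 < ϵ.

N = (20/ϵ)^{1/3}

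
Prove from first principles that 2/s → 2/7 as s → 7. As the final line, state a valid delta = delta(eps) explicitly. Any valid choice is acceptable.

Suppose eps > 0. We seek delta > 0 such that 0 < |s − 7| < delta implies |2/s − (2/7)| < eps.
|2/s − (2/7)| = 2·|7 − s|/(7·|s|) = 2|s − 7|/(7|s|).
Restrict delta ≤ 7/2. Then |s − 7| < 7/2 gives |s| > 7/2, so 7|s| > 49/2.
Then |2/s − (2/7)| < 2|s − 7|/(49/2), which is < eps when |s − 7| < (49/4)eps.
Take delta = min(7/2, (49/4)eps). Then 0 < |s − 7| < delta gives both |s − 7| < 7/2 and |s − 7| < (49/4)eps, so |2/s − (2/7)| < eps.

delta = min(7/2, (49/4)eps)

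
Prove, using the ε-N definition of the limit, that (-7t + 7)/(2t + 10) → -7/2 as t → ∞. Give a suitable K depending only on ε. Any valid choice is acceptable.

K = 21/ε

Let ε > 0 be given. We seek K > 0 such that t > K implies |(-7t + 7)/(2t + 10) + 7/2| < ε.
(-7t + 7)/(2t + 10) + 7/2 = (2(-7t + 7) − (-7)(2t + 10)) / (2(2t + 10)) = 84/(2(2t + 10)).
For t > 0 we have 2t + 10 > 2t, so |(-7t + 7)/(2t + 10) + 7/2| = 84/(2(2t + 10)) < 84/(2·2t) = 21/t.
Thus |(-7t + 7)/(2t + 10) + 7/2| < ε whenever t > 21/ε.
Take K = 21/ε. If t > K then |(-7t + 7)/(2t + 10) + 7/2| < 21/t < ε.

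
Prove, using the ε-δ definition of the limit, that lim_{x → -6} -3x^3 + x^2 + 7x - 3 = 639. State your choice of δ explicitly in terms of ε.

Fix ε > 0. We want δ > 0 such that 0 < |x + 6| < δ implies |(-3x^3 + x^2 + 7x - 3) − 639| < ε.
(-3x^3 + x^2 + 7x - 3) − 639 = -3x^3 + x^2 + 7x - 642 = (x + 6)(-3x^2 + 19x - 107).
So |(-3x^3 + x^2 + 7x - 3) − 639| = |x + 6|·|-3x^2 + 19x - 107|.
Require δ ≤ 1. Then |x + 6| < 1 gives |x| < 7, and by the triangle inequality |-3x^2 + 19x - 107| ≤ 3·7^2 + 19·7 + 107 = 387.
Hence |(-3x^3 + x^2 + 7x - 3) − 639| ≤ 387|x + 6| < ε provided |x + 6| < ε/387.
Choosing δ = min(1, ε/387) ensures both conditions, hence |(-3x^3 + x^2 + 7x - 3) − 639| < ε.

δ = min(1, ε/387)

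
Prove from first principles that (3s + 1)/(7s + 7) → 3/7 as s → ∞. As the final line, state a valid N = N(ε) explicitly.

Let ε > 0. We seek N > 0 such that s > N implies |(3s + 1)/(7s + 7) − (3/7)| < ε.
(3s + 1)/(7s + 7) − (3/7) = (7(3s + 1) − 3(7s + 7)) / (7(7s + 7)) = -14/(7(7s + 7)).
For s > 0 we have 7s + 7 > 7s, so |(3s + 1)/(7s + 7) − (3/7)| = 14/(7(7s + 7)) < 14/(7·7s) = (2/7)/s.
Thus |(3s + 1)/(7s + 7) − (3/7)| < ε whenever s > (2/7)/ε.
Take N = (2/7)/ε. If s > N then |(3s + 1)/(7s + 7) − (3/7)| < (2/7)/s < ε.

N = (2/7)/ε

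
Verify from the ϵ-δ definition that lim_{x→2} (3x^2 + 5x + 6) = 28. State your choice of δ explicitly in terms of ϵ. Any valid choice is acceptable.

Fix ϵ > 0. We want δ > 0 such that 0 < |x − 2| < δ implies |(3x^2 + 5x + 6) − 28| < ϵ.
(3x^2 + 5x + 6) − 28 = 3x^2 + 5x - 22 = (x − 2)(3x + 11).
So |(3x^2 + 5x + 6) − 28| = |x − 2|·|3x + 11|.
Require δ ≤ 2. Then |x − 2| < 2 gives |x| < 4, and by the triangle inequality |3x + 11| ≤ 3·4 + 11 = 23.
Hence |(3x^2 + 5x + 6) − 28| ≤ 23|x − 2| < ϵ provided |x − 2| < ϵ/23.
Choosing δ = min(2, ϵ/23) ensures both conditions, hence |(3x^2 + 5x + 6) − 28| < ϵ.

δ = min(2, ϵ/23)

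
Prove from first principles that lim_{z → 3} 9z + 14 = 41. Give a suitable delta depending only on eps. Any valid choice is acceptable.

Fix eps > 0. We need delta > 0 so that 0 < |z − 3| < delta implies |(9z + 14) − 41| < eps.
Since (9z + 14) − 41 = 9(z − 3), we have |(9z + 14) − 41| = 9|z − 3|.
Thus it suffices that |z − 3| < eps/9.
Take delta = eps/9. If 0 < |z − 3| < delta then |(9z + 14) − 41| = 9|z − 3| < 9·(eps/9) = eps.

delta = eps/9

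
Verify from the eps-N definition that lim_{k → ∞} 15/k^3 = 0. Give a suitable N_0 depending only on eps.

Fix eps > 0. For k ≥ 1, |15/k^3 − 0| = 15/k^3.
15/k^3 < eps ⇔ k^3 > 15/eps ⇔ k > (15/eps)^{1/3}.
Take N_0 = (15/eps)^{1/3}. Then k > N_0 implies 15/k^3 < eps.

N_0 = (15/eps)^{1/3}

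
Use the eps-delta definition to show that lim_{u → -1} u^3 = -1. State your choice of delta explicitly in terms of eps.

delta = min(2, eps/13)

Let eps > 0 be given. We seek delta > 0 with 0 < |u + 1| < delta ⇒ |u^3 + 1| < eps.
Factor: u^3 + 1 = (u + 1)(u^2 - u + 1), so |u^3 + 1| = |u + 1|·|u^2 - u + 1|.
Restrict delta ≤ 2. Then |u + 1| < 2 gives |u| < 3, so by the triangle inequality |u^2 - u + 1| ≤ 3^2 + 3 + 1 = 13.
Hence |u^3 + 1| ≤ 13|u + 1|, which is < eps once |u + 1| < eps/13.
Take delta = min(2, eps/13). If 0 < |u + 1| < delta then both bounds hold and |u^3 + 1| ≤ 13|u + 1| < 13·(eps/13) = eps.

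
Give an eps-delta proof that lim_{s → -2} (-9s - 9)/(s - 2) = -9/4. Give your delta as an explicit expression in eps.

Let eps > 0. We want delta > 0 with 0 < |s + 2| < delta ⇒ |(-9s - 9)/(s - 2) + 9/4| < eps.
Combining over a common denominator, (-9s - 9)/(s - 2) + 9/4 = [(-9s - 9)·(-4) − 9·(s - 2)] / [(-4)·(s - 2)] = 27(s + 2) / ((-4)(s - 2)).
So |(-9s - 9)/(s - 2) + 9/4| = 27|s + 2| / (4·|s − 2|).
Restrict delta ≤ 2. Then |s + 2| < 2 gives |s − 2| = |(s + 2) + (-4)| ≥ 4 − 2 = 2.
Hence |(-9s - 9)/(s - 2) + 9/4| < 27|s + 2|/(4·2) = (27/8)|s + 2|, which is < eps once |s + 2| < (8/27)eps.
Take delta = min(2, (8/27)eps). Then 0 < |s + 2| < delta forces both bounds, so |(-9s - 9)/(s - 2) + 9/4| < eps.

delta = min(2, (8/27)eps)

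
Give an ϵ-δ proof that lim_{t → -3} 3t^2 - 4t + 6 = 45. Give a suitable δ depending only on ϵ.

δ = min(1, ϵ/25)

Let ϵ > 0. We want δ > 0 such that 0 < |t + 3| < δ implies |(3t^2 - 4t + 6) − 45| < ϵ.
(3t^2 - 4t + 6) − 45 = 3t^2 - 4t - 39 = (t + 3)(3t - 13).
So |(3t^2 - 4t + 6) − 45| = |t + 3|·|3t - 13|.
Assume first that |t + 3| < 1, so |t| < 4. Then |3t - 13| ≤ 3·4 + 13 = 25.
Hence |(3t^2 - 4t + 6) − 45| ≤ 25|t + 3| < ϵ provided |t + 3| < ϵ/25.
Take δ = min(1, ϵ/25). Then 0 < |t + 3| < δ gives both |t + 3| < 1 and |t + 3| < ϵ/25, so |(3t^2 - 4t + 6) − 45| < ϵ.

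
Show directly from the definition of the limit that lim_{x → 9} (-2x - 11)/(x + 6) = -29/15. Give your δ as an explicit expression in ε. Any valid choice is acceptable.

Let ε > 0 be given. We want δ > 0 with 0 < |x − 9| < δ ⇒ |(-2x - 11)/(x + 6) + 29/15| < ε.
Combining over a common denominator, (-2x - 11)/(x + 6) + 29/15 = [(-2x - 11)·15 − (-29)·(x + 6)] / [15·(x + 6)] = -1(x − 9) / (15(x + 6)).
So |(-2x - 11)/(x + 6) + 29/15| = |x − 9| / (15·|x + 6|).
Restrict δ ≤ 15/2. Then |x − 9| < 15/2 gives |x + 6| = |(x − 9) + 15| ≥ 15 − 15/2 = 15/2.
Hence |(-2x - 11)/(x + 6) + 29/15| < |x − 9|/(15·(15/2)) = (2/225)|x − 9|, which is < ε once |x − 9| < (225/2)ε.
Take δ = min(15/2, (225/2)ε). Then 0 < |x − 9| < δ forces both bounds, so |(-2x - 11)/(x + 6) + 29/15| < ε.

δ = min(15/2, (225/2)ε)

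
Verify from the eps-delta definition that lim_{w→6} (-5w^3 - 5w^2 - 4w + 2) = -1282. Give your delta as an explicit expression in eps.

Let eps > 0. We want delta > 0 such that 0 < |w − 6| < delta implies |(-5w^3 - 5w^2 - 4w + 2) + 1282| < eps.
(-5w^3 - 5w^2 - 4w + 2) + 1282 = -5w^3 - 5w^2 - 4w + 1284 = (w − 6)(-5w^2 - 35w - 214).
So |(-5w^3 - 5w^2 - 4w + 2) + 1282| = |w − 6|·|-5w^2 - 35w - 214|.
Require delta ≤ 2. Then |w − 6| < 2 gives |w| < 8, and by the triangle inequality |-5w^2 - 35w - 214| ≤ 5·8^2 + 35·8 + 214 = 814.
Hence |(-5w^3 - 5w^2 - 4w + 2) + 1282| ≤ 814|w − 6| < eps provided |w − 6| < eps/814.
Take delta = min(2, eps/814). Then 0 < |w − 6| < delta gives both |w − 6| < 2 and |w − 6| < eps/814, so |(-5w^3 - 5w^2 - 4w + 2) + 1282| < eps.

delta = min(2, eps/814)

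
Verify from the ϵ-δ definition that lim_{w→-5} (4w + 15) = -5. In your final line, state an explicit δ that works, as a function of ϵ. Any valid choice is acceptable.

Let ϵ > 0 be given. We need δ > 0 so that 0 < |w + 5| < δ implies |(4w + 15) + 5| < ϵ.
Since (4w + 15) + 5 = 4(w + 5), we have |(4w + 15) + 5| = 4|w + 5|.
Thus it suffices that |w + 5| < ϵ/4.
Choosing δ = ϵ/4 gives |(4w + 15) + 5| = 4|w + 5| < ϵ whenever |w + 5| < δ.

δ = ϵ/4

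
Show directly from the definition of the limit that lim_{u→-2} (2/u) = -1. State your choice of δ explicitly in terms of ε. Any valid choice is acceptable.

δ = min(1, ε)

Let ε > 0. We seek δ > 0 such that 0 < |u + 2| < δ implies |2/u + 1| < ε.
|2/u + 1| = 2·|-2 − u|/(2·|u|) = 2|u + 2|/(2|u|).
Require δ ≤ 1 so that |u| > 2 − 1 = 1, hence 2|u| > 2.
Then |2/u + 1| < 2|u + 2|/2, which is < ε when |u + 2| < ε.
Take δ = min(1, ε). Then 0 < |u + 2| < δ gives both |u + 2| < 1 and |u + 2| < ε, so |2/u + 1| < ε.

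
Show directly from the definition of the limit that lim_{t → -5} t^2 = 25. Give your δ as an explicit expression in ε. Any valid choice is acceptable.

Let ε > 0 be given. We seek δ > 0 with 0 < |t + 5| < δ ⇒ |t^2 − 25| < ε.
Factor: t^2 − 25 = (t + 5)(t - 5), so |t^2 − 25| = |t + 5|·|t - 5|.
Impose δ ≤ 1 so that |t| < 6; then |t - 5| ≤ 11.
Hence |t^2 − 25| ≤ 11|t + 5|, which is < ε once |t + 5| < ε/11.
Take δ = min(1, ε/11). If 0 < |t + 5| < δ then both bounds hold and |t^2 − 25| ≤ 11|t + 5| < 11·(ε/11) = ε.

δ = min(1, ε/11)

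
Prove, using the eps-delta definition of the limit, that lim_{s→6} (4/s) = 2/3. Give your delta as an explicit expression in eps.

Suppose eps > 0. We seek delta > 0 such that 0 < |s − 6| < delta implies |4/s − (2/3)| < eps.
|4/s − (2/3)| = 4·|6 − s|/(6·|s|) = 4|s − 6|/(6|s|).
Require delta ≤ 3 so that |s| > 6 − 3 = 3, hence 6|s| > 18.
Then |4/s − (2/3)| < 4|s − 6|/18, which is < eps when |s − 6| < (9/2)eps.
Take delta = min(3, (9/2)eps). Then 0 < |s − 6| < delta gives both |s − 6| < 3 and |s − 6| < (9/2)eps, so |4/s − (2/3)| < eps.

delta = min(3, (9/2)eps)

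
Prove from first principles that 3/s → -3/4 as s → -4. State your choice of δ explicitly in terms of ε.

Let ε > 0. We seek δ > 0 such that 0 < |s + 4| < δ implies |3/s + 3/4| < ε.
|3/s + 3/4| = 3·|-4 − s|/(4·|s|) = 3|s + 4|/(4|s|).
Require δ ≤ 2 so that |s| > 4 − 2 = 2, hence 4|s| > 8.
Then |3/s + 3/4| < 3|s + 4|/8, which is < ε when |s + 4| < (8/3)ε.
Take δ = min(2, (8/3)ε). Then 0 < |s + 4| < δ gives both |s + 4| < 2 and |s + 4| < (8/3)ε, so |3/s + 3/4| < ε.

δ = min(2, (8/3)ε)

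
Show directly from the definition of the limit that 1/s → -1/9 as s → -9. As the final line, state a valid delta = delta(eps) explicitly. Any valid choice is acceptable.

delta = min(9/2, (81/2)eps)

Fix eps > 0. We seek delta > 0 such that 0 < |s + 9| < delta implies |1/s + 1/9| < eps.
|1/s + 1/9| = |-9 − s|/(9·|s|) = |s + 9|/(9|s|).
Require delta ≤ 9/2 so that |s| > 9 − 9/2 = 9/2, hence 9|s| > 81/2.
Then |1/s + 1/9| < |s + 9|/(81/2), which is < eps when |s + 9| < (81/2)eps.
Take delta = min(9/2, (81/2)eps). Then 0 < |s + 9| < delta gives both |s + 9| < 9/2 and |s + 9| < (81/2)eps, so |1/s + 1/9| < eps.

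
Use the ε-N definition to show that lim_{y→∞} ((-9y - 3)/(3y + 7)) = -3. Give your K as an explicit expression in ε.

K = 6/ε

Fix ε > 0. We seek K > 0 such that y > K implies |(-9y - 3)/(3y + 7) + 3| < ε.
(-9y - 3)/(3y + 7) + 3 = (3(-9y - 3) − (-9)(3y + 7)) / (3(3y + 7)) = 54/(3(3y + 7)).
For y > 0 we have 3y + 7 > 3y, so |(-9y - 3)/(3y + 7) + 3| = 54/(3(3y + 7)) < 54/(3·3y) = 6/y.
Thus |(-9y - 3)/(3y + 7) + 3| < ε whenever y > 6/ε.
Take K = 6/ε. If y > K then |(-9y - 3)/(3y + 7) + 3| < 6/y < ε.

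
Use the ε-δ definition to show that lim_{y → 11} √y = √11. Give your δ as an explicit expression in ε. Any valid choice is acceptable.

Suppose ε > 0. We want δ > 0 such that 0 < |y − 11| < δ implies |√y − √11| < ε.
Rationalise: √y − √11 = (y − 11)/(√y + √11), so |√y − √11| = |y − 11|/(√y + √11).
Restrict δ ≤ 11 so that |y − 11| < 11 forces y > 0, and then √y + √11 > √11.
Hence |√y − √11| < |y − 11|/√11, which is < ε once |y − 11| < √11·ε.
Take δ = min(11, √11·ε). If 0 < |y − 11| < δ then y > 0 and |√y − √11| < |y − 11|/√11 < ε.

δ = min(11, √11·ε)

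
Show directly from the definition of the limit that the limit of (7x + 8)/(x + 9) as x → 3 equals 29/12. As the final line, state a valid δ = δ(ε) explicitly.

δ = min(6, (72/55)ε)

Let ε > 0 be given. We want δ > 0 with 0 < |x − 3| < δ ⇒ |(7x + 8)/(x + 9) − (29/12)| < ε.
Combining over a common denominator, (7x + 8)/(x + 9) − (29/12) = [(7x + 8)·12 − 29·(x + 9)] / [12·(x + 9)] = 55(x − 3) / (12(x + 9)).
So |(7x + 8)/(x + 9) − (29/12)| = 55|x − 3| / (12·|x + 9|).
Restrict δ ≤ 6. Then |x − 3| < 6 gives |x + 9| = |(x − 3) + 12| ≥ 12 − 6 = 6.
Hence |(7x + 8)/(x + 9) − (29/12)| < 55|x − 3|/(12·6) = (55/72)|x − 3|, which is < ε once |x − 3| < (72/55)ε.
Take δ = min(6, (72/55)ε). Then 0 < |x − 3| < δ forces both bounds, so |(7x + 8)/(x + 9) − (29/12)| < ε.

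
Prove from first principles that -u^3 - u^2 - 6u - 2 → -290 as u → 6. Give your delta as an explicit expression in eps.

Suppose eps > 0. We want delta > 0 such that 0 < |u − 6| < delta implies |(-u^3 - u^2 - 6u - 2) + 290| < eps.
(-u^3 - u^2 - 6u - 2) + 290 = -u^3 - u^2 - 6u + 288 = (u − 6)(-u^2 - 7u - 48).
So |(-u^3 - u^2 - 6u - 2) + 290| = |u − 6|·|-u^2 - 7u - 48|.
Assume first that |u − 6| < 2, so |u| < 8. Then |-u^2 - 7u - 48| ≤ 8^2 + 7·8 + 48 = 168.
Hence |(-u^3 - u^2 - 6u - 2) + 290| ≤ 168|u − 6| < eps provided |u − 6| < eps/168.
Choosing delta = min(2, eps/168) ensures both conditions, hence |(-u^3 - u^2 - 6u - 2) + 290| < eps.

delta = min(2, eps/168)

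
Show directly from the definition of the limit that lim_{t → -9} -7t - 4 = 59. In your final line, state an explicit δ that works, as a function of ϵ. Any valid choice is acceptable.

Suppose ϵ > 0. We need δ > 0 so that 0 < |t + 9| < δ implies |(-7t - 4) − 59| < ϵ.
Since (-7t - 4) − 59 = -7(t + 9), we have |(-7t - 4) − 59| = 7|t + 9|.
Thus it suffices that |t + 9| < ϵ/7.
Choosing δ = ϵ/7 gives |(-7t - 4) − 59| = 7|t + 9| < ϵ whenever |t + 9| < δ.

δ = ϵ/7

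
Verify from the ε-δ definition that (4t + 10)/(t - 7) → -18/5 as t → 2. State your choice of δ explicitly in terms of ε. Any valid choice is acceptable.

δ = min(5/2, (25/76)ε)

Suppose ε > 0. We want δ > 0 with 0 < |t − 2| < δ ⇒ |(4t + 10)/(t - 7) + 18/5| < ε.
Combining over a common denominator, (4t + 10)/(t - 7) + 18/5 = [(4t + 10)·(-5) − 18·(t - 7)] / [(-5)·(t - 7)] = -38(t − 2) / ((-5)(t - 7)).
So |(4t + 10)/(t - 7) + 18/5| = 38|t − 2| / (5·|t − 7|).
Restrict δ ≤ 5/2. Then |t − 2| < 5/2 gives |t − 7| = |(t − 2) + (-5)| ≥ 5 − 5/2 = 5/2.
Hence |(4t + 10)/(t - 7) + 18/5| < 38|t − 2|/(5·(5/2)) = (76/25)|t − 2|, which is < ε once |t − 2| < (25/76)ε.
Take δ = min(5/2, (25/76)ε). Then 0 < |t − 2| < δ forces both bounds, so |(4t + 10)/(t - 7) + 18/5| < ε.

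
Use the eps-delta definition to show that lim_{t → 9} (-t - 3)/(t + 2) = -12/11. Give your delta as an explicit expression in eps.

Suppose eps > 0. We want delta > 0 with 0 < |t − 9| < delta ⇒ |(-t - 3)/(t + 2) + 12/11| < eps.
Combining over a common denominator, (-t - 3)/(t + 2) + 12/11 = [(-t - 3)·11 − (-12)·(t + 2)] / [11·(t + 2)] = 1(t − 9) / (11(t + 2)).
So |(-t - 3)/(t + 2) + 12/11| = |t − 9| / (11·|t + 2|).
Restrict delta ≤ 11/2. Then |t − 9| < 11/2 gives |t + 2| = |(t − 9) + 11| ≥ 11 − 11/2 = 11/2.
Hence |(-t - 3)/(t + 2) + 12/11| < |t − 9|/(11·(11/2)) = (2/121)|t − 9|, which is < eps once |t − 9| < (121/2)eps.
Take delta = min(11/2, (121/2)eps). Then 0 < |t − 9| < delta forces both bounds, so |(-t - 3)/(t + 2) + 12/11| < eps.

delta = min(11/2, (121/2)eps)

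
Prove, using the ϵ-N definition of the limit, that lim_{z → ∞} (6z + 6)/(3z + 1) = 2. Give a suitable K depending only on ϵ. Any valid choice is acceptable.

Let ϵ > 0. We seek K > 0 such that z > K implies |(6z + 6)/(3z + 1) − 2| < ϵ.
(6z + 6)/(3z + 1) − 2 = (3(6z + 6) − 6(3z + 1)) / (3(3z + 1)) = 12/(3(3z + 1)).
For z > 0 we have 3z + 1 > 3z, so |(6z + 6)/(3z + 1) − 2| = 12/(3(3z + 1)) < 12/(3·3z) = (4/3)/z.
Thus |(6z + 6)/(3z + 1) − 2| < ϵ whenever z > (4/3)/ϵ.
Take K = (4/3)/ϵ. If z > K then |(6z + 6)/(3z + 1) − 2| < (4/3)/z < ϵ.

K = (4/3)/ϵ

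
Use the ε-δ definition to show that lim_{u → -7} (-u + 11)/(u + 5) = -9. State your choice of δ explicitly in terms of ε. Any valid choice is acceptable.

Let ε > 0. We want δ > 0 with 0 < |u + 7| < δ ⇒ |(-u + 11)/(u + 5) + 9| < ε.
Combining over a common denominator, (-u + 11)/(u + 5) + 9 = [(-u + 11)·(-2) − 18·(u + 5)] / [(-2)·(u + 5)] = -16(u + 7) / ((-2)(u + 5)).
So |(-u + 11)/(u + 5) + 9| = 16|u + 7| / (2·|u + 5|).
Require δ ≤ 1, so |u + 5| ≥ |-2| − |u + 7| > 2 − 1 = 1.
Hence |(-u + 11)/(u + 5) + 9| < 16|u + 7|/(2·1) = 8|u + 7|, which is < ε once |u + 7| < (1/8)ε.
Take δ = min(1, (1/8)ε). Then 0 < |u + 7| < δ forces both bounds, so |(-u + 11)/(u + 5) + 9| < ε.

δ = min(1, (1/8)ε)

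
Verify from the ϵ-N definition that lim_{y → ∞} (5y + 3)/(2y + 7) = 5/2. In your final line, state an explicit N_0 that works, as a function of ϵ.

Suppose ϵ > 0. We seek N_0 > 0 such that y > N_0 implies |(5y + 3)/(2y + 7) − (5/2)| < ϵ.
(5y + 3)/(2y + 7) − (5/2) = (2(5y + 3) − 5(2y + 7)) / (2(2y + 7)) = -29/(2(2y + 7)).
For y > 0 we have 2y + 7 > 2y, so |(5y + 3)/(2y + 7) − (5/2)| = 29/(2(2y + 7)) < 29/(2·2y) = (29/4)/y.
Thus |(5y + 3)/(2y + 7) − (5/2)| < ϵ whenever y > (29/4)/ϵ.
Take N_0 = (29/4)/ϵ. If y > N_0 then |(5y + 3)/(2y + 7) − (5/2)| < (29/4)/y < ϵ.

N_0 = (29/4)/ϵ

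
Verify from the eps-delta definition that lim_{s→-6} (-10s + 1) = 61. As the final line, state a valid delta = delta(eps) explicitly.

Suppose eps > 0. We need delta > 0 so that 0 < |s + 6| < delta implies |(-10s + 1) − 61| < eps.
|(-10s + 1) − 61| = |-10s - 60| = 10|s + 6|.
So 10|s + 6| < eps exactly when |s + 6| < eps/10.
Take delta = eps/10. If 0 < |s + 6| < delta then |(-10s + 1) − 61| = 10|s + 6| < 10·(eps/10) = eps.

delta = eps/10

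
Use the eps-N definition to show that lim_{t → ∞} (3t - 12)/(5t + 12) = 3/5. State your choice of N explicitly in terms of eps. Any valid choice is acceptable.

N = (96/25)/eps

Let eps > 0. We seek N > 0 such that t > N implies |(3t - 12)/(5t + 12) − (3/5)| < eps.
(3t - 12)/(5t + 12) − (3/5) = (5(3t - 12) − 3(5t + 12)) / (5(5t + 12)) = -96/(5(5t + 12)).
For t > 0 we have 5t + 12 > 5t, so |(3t - 12)/(5t + 12) − (3/5)| = 96/(5(5t + 12)) < 96/(5·5t) = (96/25)/t.
Thus |(3t - 12)/(5t + 12) − (3/5)| < eps whenever t > (96/25)/eps.
Take N = (96/25)/eps. If t > N then |(3t - 12)/(5t + 12) − (3/5)| < (96/25)/t < eps.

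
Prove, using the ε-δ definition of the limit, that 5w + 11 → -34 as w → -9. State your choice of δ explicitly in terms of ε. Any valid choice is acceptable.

Let ε > 0 be given. We need δ > 0 so that 0 < |w + 9| < δ implies |(5w + 11) + 34| < ε.
Since (5w + 11) + 34 = 5(w + 9), we have |(5w + 11) + 34| = 5|w + 9|.
Thus it suffices that |w + 9| < ε/5.
Choosing δ = ε/5 gives |(5w + 11) + 34| = 5|w + 9| < ε whenever |w + 9| < δ.

δ = ε/5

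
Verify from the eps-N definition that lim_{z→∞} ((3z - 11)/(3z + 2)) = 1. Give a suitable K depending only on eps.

K = (13/3)/eps

Suppose eps > 0. We seek K > 0 such that z > K implies |(3z - 11)/(3z + 2) − 1| < eps.
(3z - 11)/(3z + 2) − 1 = (3(3z - 11) − 3(3z + 2)) / (3(3z + 2)) = -39/(3(3z + 2)).
For z > 0 we have 3z + 2 > 3z, so |(3z - 11)/(3z + 2) − 1| = 39/(3(3z + 2)) < 39/(3·3z) = (13/3)/z.
Thus |(3z - 11)/(3z + 2) − 1| < eps whenever z > (13/3)/eps.
Take K = (13/3)/eps. If z > K then |(3z - 11)/(3z + 2) − 1| < (13/3)/z < eps.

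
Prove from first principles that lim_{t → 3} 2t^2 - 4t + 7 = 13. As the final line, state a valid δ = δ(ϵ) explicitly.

Let ϵ > 0. We want δ > 0 such that 0 < |t − 3| < δ implies |(2t^2 - 4t + 7) − 13| < ϵ.
(2t^2 - 4t + 7) − 13 = 2t^2 - 4t - 6 = (t − 3)(2t + 2).
So |(2t^2 - 4t + 7) − 13| = |t − 3|·|2t + 2|.
Require δ ≤ 1. Then |t − 3| < 1 gives |t| < 4, and by the triangle inequality |2t + 2| ≤ 2·4 + 2 = 10.
Hence |(2t^2 - 4t + 7) − 13| ≤ 10|t − 3| < ϵ provided |t − 3| < ϵ/10.
Choosing δ = min(1, ϵ/10) ensures both conditions, hence |(2t^2 - 4t + 7) − 13| < ϵ.

δ = min(1, ϵ/10)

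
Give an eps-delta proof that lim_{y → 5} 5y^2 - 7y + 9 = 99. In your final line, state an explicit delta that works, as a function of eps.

delta = min(1, eps/48)

Fix eps > 0. We want delta > 0 such that 0 < |y − 5| < delta implies |(5y^2 - 7y + 9) − 99| < eps.
(5y^2 - 7y + 9) − 99 = 5y^2 - 7y - 90 = (y − 5)(5y + 18).
So |(5y^2 - 7y + 9) − 99| = |y − 5|·|5y + 18|.
Require delta ≤ 1. Then |y − 5| < 1 gives |y| < 6, and by the triangle inequality |5y + 18| ≤ 5·6 + 18 = 48.
Hence |(5y^2 - 7y + 9) − 99| ≤ 48|y − 5| < eps provided |y − 5| < eps/48.
Choosing delta = min(1, eps/48) ensures both conditions, hence |(5y^2 - 7y + 9) − 99| < eps.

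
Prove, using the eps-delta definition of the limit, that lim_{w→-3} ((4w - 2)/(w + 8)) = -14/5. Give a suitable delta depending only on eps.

delta = min(5/2, (25/68)eps)

Suppose eps > 0. We want delta > 0 with 0 < |w + 3| < delta ⇒ |(4w - 2)/(w + 8) + 14/5| < eps.
Combining over a common denominator, (4w - 2)/(w + 8) + 14/5 = [(4w - 2)·5 − (-14)·(w + 8)] / [5·(w + 8)] = 34(w + 3) / (5(w + 8)).
So |(4w - 2)/(w + 8) + 14/5| = 34|w + 3| / (5·|w + 8|).
Restrict delta ≤ 5/2. Then |w + 3| < 5/2 gives |w + 8| = |(w + 3) + 5| ≥ 5 − 5/2 = 5/2.
Hence |(4w - 2)/(w + 8) + 14/5| < 34|w + 3|/(5·(5/2)) = (68/25)|w + 3|, which is < eps once |w + 3| < (25/68)eps.
Take delta = min(5/2, (25/68)eps). Then 0 < |w + 3| < delta forces both bounds, so |(4w - 2)/(w + 8) + 14/5| < eps.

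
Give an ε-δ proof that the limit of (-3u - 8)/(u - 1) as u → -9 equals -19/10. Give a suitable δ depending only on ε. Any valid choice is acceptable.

δ = min(5, (50/11)ε)

Let ε > 0. We want δ > 0 with 0 < |u + 9| < δ ⇒ |(-3u - 8)/(u - 1) + 19/10| < ε.
Combining over a common denominator, (-3u - 8)/(u - 1) + 19/10 = [(-3u - 8)·(-10) − 19·(u - 1)] / [(-10)·(u - 1)] = 11(u + 9) / ((-10)(u - 1)).
So |(-3u - 8)/(u - 1) + 19/10| = 11|u + 9| / (10·|u − 1|).
Restrict δ ≤ 5. Then |u + 9| < 5 gives |u − 1| = |(u + 9) + (-10)| ≥ 10 − 5 = 5.
Hence |(-3u - 8)/(u - 1) + 19/10| < 11|u + 9|/(10·5) = (11/50)|u + 9|, which is < ε once |u + 9| < (50/11)ε.
Take δ = min(5, (50/11)ε). Then 0 < |u + 9| < δ forces both bounds, so |(-3u - 8)/(u - 1) + 19/10| < ε.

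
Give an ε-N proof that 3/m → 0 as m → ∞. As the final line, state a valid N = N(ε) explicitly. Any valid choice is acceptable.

Suppose ε > 0. For m ≥ 1, |3/m − 0| = 3/(m) ≤ 3/m.
We need 3/m < ε, i.e. m > 3/ε.
Take N = 3/ε. If m > N then |3/m| ≤ 3/m < ε.

N = 3/ε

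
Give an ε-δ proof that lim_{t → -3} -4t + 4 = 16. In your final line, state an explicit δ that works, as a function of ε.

Let ε > 0 be given. We need δ > 0 so that 0 < |t + 3| < δ implies |(-4t + 4) − 16| < ε.
Since (-4t + 4) − 16 = -4(t + 3), we have |(-4t + 4) − 16| = 4|t + 3|.
Thus it suffices that |t + 3| < ε/4.
Choosing δ = ε/4 gives |(-4t + 4) − 16| = 4|t + 3| < ε whenever |t + 3| < δ.

δ = ε/4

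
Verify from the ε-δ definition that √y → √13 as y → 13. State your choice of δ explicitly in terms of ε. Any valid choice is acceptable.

Suppose ε > 0. We want δ > 0 such that 0 < |y − 13| < δ implies |√y − √13| < ε.
Rationalise: √y − √13 = (y − 13)/(√y + √13), so |√y − √13| = |y − 13|/(√y + √13).
Restrict δ ≤ 13 so that |y − 13| < 13 forces y > 0, and then √y + √13 > √13.
Hence |√y − √13| < |y − 13|/√13, which is < ε once |y − 13| < √13·ε.
Take δ = min(13, √13·ε). If 0 < |y − 13| < δ then y > 0 and |√y − √13| < |y − 13|/√13 < ε.

δ = min(13, √13·ε)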